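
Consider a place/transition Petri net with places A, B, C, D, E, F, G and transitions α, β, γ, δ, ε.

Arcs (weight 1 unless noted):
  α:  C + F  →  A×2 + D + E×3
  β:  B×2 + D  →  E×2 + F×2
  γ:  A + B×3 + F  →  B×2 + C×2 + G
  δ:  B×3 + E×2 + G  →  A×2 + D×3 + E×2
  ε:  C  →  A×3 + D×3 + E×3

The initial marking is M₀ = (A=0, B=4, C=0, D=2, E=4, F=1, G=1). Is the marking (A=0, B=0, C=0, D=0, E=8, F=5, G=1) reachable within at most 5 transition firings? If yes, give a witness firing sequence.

step 1: fire β:  (A=0, B=4, C=0, D=2, E=4, F=1, G=1) → (A=0, B=2, C=0, D=1, E=6, F=3, G=1)
step 2: fire β:  (A=0, B=2, C=0, D=1, E=6, F=3, G=1) → (A=0, B=0, C=0, D=0, E=8, F=5, G=1)

YES — reachable via ⟨β, β⟩ (2 firings)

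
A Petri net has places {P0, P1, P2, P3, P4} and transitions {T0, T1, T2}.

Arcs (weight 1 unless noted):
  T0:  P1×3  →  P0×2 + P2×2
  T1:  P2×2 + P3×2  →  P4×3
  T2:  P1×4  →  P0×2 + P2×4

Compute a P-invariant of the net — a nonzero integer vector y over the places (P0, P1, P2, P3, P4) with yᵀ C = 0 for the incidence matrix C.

Incidence matrix C (rows=places, cols=transitions):
       T0   T1   T2
   P0   2    0    2
   P1  -3    0   -4
   P2   2   -2    4
   P3   0   -2    0
   P4   0    3    0

Candidate y = [2, 2, 1, -1, 0]; check y·C column-wise:
  col T0: 2·2 + 2·-3 + 1·2 + -1·0 = 0
  col T1: 2·0 + 2·0 + 1·-2 + -1·-2 + 0·3 = 0
  col T2: 2·2 + 2·-4 + 1·4 + -1·0 = 0

y = (P0:2, P1:2, P2:1, P3:-1, P4:0)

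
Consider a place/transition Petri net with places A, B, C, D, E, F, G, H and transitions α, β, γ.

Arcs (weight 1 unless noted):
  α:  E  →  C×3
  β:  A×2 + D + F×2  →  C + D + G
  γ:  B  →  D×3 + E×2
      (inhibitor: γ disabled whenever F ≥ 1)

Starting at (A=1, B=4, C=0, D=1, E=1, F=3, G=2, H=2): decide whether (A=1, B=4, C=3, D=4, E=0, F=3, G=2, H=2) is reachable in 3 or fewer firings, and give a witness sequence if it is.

depth 0: 1 marking
depth 1: 2 markings reached so far
depth 2: 2 markings reached so far
(frontier empty at depth 2; search complete)
target is not among the 2 markings reachable within 3 steps

NO — not reachable within 3 firings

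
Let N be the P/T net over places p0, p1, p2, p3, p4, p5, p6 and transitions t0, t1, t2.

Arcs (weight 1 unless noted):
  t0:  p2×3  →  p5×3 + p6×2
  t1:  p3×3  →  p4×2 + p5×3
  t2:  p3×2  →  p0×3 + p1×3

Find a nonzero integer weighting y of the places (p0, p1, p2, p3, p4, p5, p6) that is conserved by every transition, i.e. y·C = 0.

y = (p0:1, p1:-1, p2:0, p3:0, p4:0, p5:0, p6:0)

Incidence matrix C (rows=places, cols=transitions):
       t0   t1   t2
   p0   0    0    3
   p1   0    0    3
   p2  -3    0    0
   p3   0   -3   -2
   p4   0    2    0
   p5   3    3    0
   p6   2    0    0

Candidate y = [1, -1, 0, 0, 0, 0, 0]; check y·C column-wise:
  col t0: 1·0 + -1·0 + 0·-3 + 0·3 + 0·2 = 0
  col t1: 1·0 + -1·0 + 0·-3 + 0·2 + 0·3 = 0
  col t2: 1·3 + -1·3 + 0·-2 = 0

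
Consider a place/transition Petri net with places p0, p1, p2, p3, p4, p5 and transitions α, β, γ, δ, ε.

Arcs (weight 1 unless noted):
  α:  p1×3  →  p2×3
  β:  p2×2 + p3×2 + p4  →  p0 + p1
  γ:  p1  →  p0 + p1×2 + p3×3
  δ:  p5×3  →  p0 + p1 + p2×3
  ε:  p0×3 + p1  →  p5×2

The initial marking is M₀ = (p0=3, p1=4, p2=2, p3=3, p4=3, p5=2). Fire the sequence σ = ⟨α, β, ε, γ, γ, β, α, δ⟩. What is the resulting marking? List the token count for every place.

step 1: fire α:  (p0=3, p1=4, p2=2, p3=3, p4=3, p5=2) → (p0=3, p1=1, p2=5, p3=3, p4=3, p5=2)
step 2: fire β:  (p0=3, p1=1, p2=5, p3=3, p4=3, p5=2) → (p0=4, p1=2, p2=3, p3=1, p4=2, p5=2)
step 3: fire ε:  (p0=4, p1=2, p2=3, p3=1, p4=2, p5=2) → (p0=1, p1=1, p2=3, p3=1, p4=2, p5=4)
step 4: fire γ:  (p0=1, p1=1, p2=3, p3=1, p4=2, p5=4) → (p0=2, p1=2, p2=3, p3=4, p4=2, p5=4)
step 5: fire γ:  (p0=2, p1=2, p2=3, p3=4, p4=2, p5=4) → (p0=3, p1=3, p2=3, p3=7, p4=2, p5=4)
step 6: fire β:  (p0=3, p1=3, p2=3, p3=7, p4=2, p5=4) → (p0=4, p1=4, p2=1, p3=5, p4=1, p5=4)
step 7: fire α:  (p0=4, p1=4, p2=1, p3=5, p4=1, p5=4) → (p0=4, p1=1, p2=4, p3=5, p4=1, p5=4)
step 8: fire δ:  (p0=4, p1=1, p2=4, p3=5, p4=1, p5=4) → (p0=5, p1=2, p2=7, p3=5, p4=1, p5=1)

(p0=5, p1=2, p2=7, p3=5, p4=1, p5=1)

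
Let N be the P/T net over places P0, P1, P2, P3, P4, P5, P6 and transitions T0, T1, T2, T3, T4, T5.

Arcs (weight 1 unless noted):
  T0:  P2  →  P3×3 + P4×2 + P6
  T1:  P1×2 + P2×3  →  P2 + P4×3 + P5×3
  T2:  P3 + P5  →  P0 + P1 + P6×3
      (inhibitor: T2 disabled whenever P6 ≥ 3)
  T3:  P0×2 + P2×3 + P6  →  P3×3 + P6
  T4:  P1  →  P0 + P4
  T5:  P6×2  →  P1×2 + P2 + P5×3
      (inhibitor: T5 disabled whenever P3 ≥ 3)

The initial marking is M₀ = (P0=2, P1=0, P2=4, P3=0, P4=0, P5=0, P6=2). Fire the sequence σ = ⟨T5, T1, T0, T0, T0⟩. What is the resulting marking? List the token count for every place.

step 1: fire T5:  (P0=2, P1=0, P2=4, P3=0, P4=0, P5=0, P6=2) → (P0=2, P1=2, P2=5, P3=0, P4=0, P5=3, P6=0)
step 2: fire T1:  (P0=2, P1=2, P2=5, P3=0, P4=0, P5=3, P6=0) → (P0=2, P1=0, P2=3, P3=0, P4=3, P5=6, P6=0)
step 3: fire T0:  (P0=2, P1=0, P2=3, P3=0, P4=3, P5=6, P6=0) → (P0=2, P1=0, P2=2, P3=3, P4=5, P5=6, P6=1)
step 4: fire T0:  (P0=2, P1=0, P2=2, P3=3, P4=5, P5=6, P6=1) → (P0=2, P1=0, P2=1, P3=6, P4=7, P5=6, P6=2)
step 5: fire T0:  (P0=2, P1=0, P2=1, P3=6, P4=7, P5=6, P6=2) → (P0=2, P1=0, P2=0, P3=9, P4=9, P5=6, P6=3)

(P0=2, P1=0, P2=0, P3=9, P4=9, P5=6, P6=3)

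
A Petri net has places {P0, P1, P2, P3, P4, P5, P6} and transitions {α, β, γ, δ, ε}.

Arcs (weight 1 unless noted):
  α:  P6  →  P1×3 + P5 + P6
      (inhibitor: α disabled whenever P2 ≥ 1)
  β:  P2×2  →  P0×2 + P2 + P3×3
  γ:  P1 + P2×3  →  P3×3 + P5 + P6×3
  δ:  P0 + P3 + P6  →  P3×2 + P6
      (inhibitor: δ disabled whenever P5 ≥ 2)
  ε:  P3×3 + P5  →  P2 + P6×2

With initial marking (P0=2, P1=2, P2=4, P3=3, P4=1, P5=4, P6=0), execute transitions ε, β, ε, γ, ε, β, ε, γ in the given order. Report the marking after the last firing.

step 1: fire ε:  (P0=2, P1=2, P2=4, P3=3, P4=1, P5=4, P6=0) → (P0=2, P1=2, P2=5, P3=0, P4=1, P5=3, P6=2)
step 2: fire β:  (P0=2, P1=2, P2=5, P3=0, P4=1, P5=3, P6=2) → (P0=4, P1=2, P2=4, P3=3, P4=1, P5=3, P6=2)
step 3: fire ε:  (P0=4, P1=2, P2=4, P3=3, P4=1, P5=3, P6=2) → (P0=4, P1=2, P2=5, P3=0, P4=1, P5=2, P6=4)
step 4: fire γ:  (P0=4, P1=2, P2=5, P3=0, P4=1, P5=2, P6=4) → (P0=4, P1=1, P2=2, P3=3, P4=1, P5=3, P6=7)
step 5: fire ε:  (P0=4, P1=1, P2=2, P3=3, P4=1, P5=3, P6=7) → (P0=4, P1=1, P2=3, P3=0, P4=1, P5=2, P6=9)
step 6: fire β:  (P0=4, P1=1, P2=3, P3=0, P4=1, P5=2, P6=9) → (P0=6, P1=1, P2=2, P3=3, P4=1, P5=2, P6=9)
step 7: fire ε:  (P0=6, P1=1, P2=2, P3=3, P4=1, P5=2, P6=9) → (P0=6, P1=1, P2=3, P3=0, P4=1, P5=1, P6=11)
step 8: fire γ:  (P0=6, P1=1, P2=3, P3=0, P4=1, P5=1, P6=11) → (P0=6, P1=0, P2=0, P3=3, P4=1, P5=2, P6=14)

(P0=6, P1=0, P2=0, P3=3, P4=1, P5=2, P6=14)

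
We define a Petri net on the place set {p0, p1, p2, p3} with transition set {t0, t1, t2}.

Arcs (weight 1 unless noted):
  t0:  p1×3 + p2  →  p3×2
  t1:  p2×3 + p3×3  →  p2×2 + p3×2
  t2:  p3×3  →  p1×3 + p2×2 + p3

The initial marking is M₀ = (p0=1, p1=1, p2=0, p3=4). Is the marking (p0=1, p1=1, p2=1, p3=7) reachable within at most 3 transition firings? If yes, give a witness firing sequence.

NO — not reachable within 3 firings

depth 0: 1 marking
depth 1: 2 markings reached so far
depth 2: 3 markings reached so far
depth 3: 4 markings reached so far
target is not among the 4 markings reachable within 3 steps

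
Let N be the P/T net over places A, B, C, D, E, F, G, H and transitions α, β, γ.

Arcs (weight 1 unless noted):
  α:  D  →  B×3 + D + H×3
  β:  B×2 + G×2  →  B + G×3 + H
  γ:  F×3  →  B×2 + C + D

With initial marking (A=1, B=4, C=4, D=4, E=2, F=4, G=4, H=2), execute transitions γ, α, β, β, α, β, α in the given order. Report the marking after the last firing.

(A=1, B=12, C=5, D=5, E=2, F=1, G=7, H=14)

step 1: fire γ:  (A=1, B=4, C=4, D=4, E=2, F=4, G=4, H=2) → (A=1, B=6, C=5, D=5, E=2, F=1, G=4, H=2)
step 2: fire α:  (A=1, B=6, C=5, D=5, E=2, F=1, G=4, H=2) → (A=1, B=9, C=5, D=5, E=2, F=1, G=4, H=5)
step 3: fire β:  (A=1, B=9, C=5, D=5, E=2, F=1, G=4, H=5) → (A=1, B=8, C=5, D=5, E=2, F=1, G=5, H=6)
step 4: fire β:  (A=1, B=8, C=5, D=5, E=2, F=1, G=5, H=6) → (A=1, B=7, C=5, D=5, E=2, F=1, G=6, H=7)
step 5: fire α:  (A=1, B=7, C=5, D=5, E=2, F=1, G=6, H=7) → (A=1, B=10, C=5, D=5, E=2, F=1, G=6, H=10)
step 6: fire β:  (A=1, B=10, C=5, D=5, E=2, F=1, G=6, H=10) → (A=1, B=9, C=5, D=5, E=2, F=1, G=7, H=11)
step 7: fire α:  (A=1, B=9, C=5, D=5, E=2, F=1, G=7, H=11) → (A=1, B=12, C=5, D=5, E=2, F=1, G=7, H=14)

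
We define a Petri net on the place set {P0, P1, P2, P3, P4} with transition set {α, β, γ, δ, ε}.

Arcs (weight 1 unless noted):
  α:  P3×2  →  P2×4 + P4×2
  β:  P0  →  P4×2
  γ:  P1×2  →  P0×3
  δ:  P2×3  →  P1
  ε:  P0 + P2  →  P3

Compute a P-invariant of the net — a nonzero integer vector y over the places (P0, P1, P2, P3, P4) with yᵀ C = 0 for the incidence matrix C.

Incidence matrix C (rows=places, cols=transitions):
        α    β    γ    δ    ε
   P0   0   -1    3    0   -1
   P1   0    0   -2    1    0
   P2   4    0    0   -3   -1
   P3  -2    0    0    0    1
   P4   2    2    0    0    0

Candidate y = [2, 3, 1, 3, 1]; check y·C column-wise:
  col α: 2·0 + 3·0 + 1·4 + 3·-2 + 1·2 = 0
  col β: 2·-1 + 3·0 + 1·0 + 3·0 + 1·2 = 0
  col γ: 2·3 + 3·-2 + 1·0 + 3·0 + 1·0 = 0
  col δ: 2·0 + 3·1 + 1·-3 + 3·0 + 1·0 = 0
  col ε: 2·-1 + 3·0 + 1·-1 + 3·1 + 1·0 = 0

y = (P0:2, P1:3, P2:1, P3:3, P4:1)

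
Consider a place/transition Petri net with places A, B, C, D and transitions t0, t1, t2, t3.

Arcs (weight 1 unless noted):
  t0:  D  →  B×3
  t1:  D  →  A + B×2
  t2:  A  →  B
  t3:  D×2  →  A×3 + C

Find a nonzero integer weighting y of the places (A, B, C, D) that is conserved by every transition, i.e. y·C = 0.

Incidence matrix C (rows=places, cols=transitions):
       t0   t1   t2   t3
    A   0    1   -1    3
    B   3    2    1    0
    C   0    0    0    1
    D  -1   -1    0   -2

Candidate y = [1, 1, 3, 3]; check y·C column-wise:
  col t0: 1·0 + 1·3 + 3·0 + 3·-1 = 0
  col t1: 1·1 + 1·2 + 3·0 + 3·-1 = 0
  col t2: 1·-1 + 1·1 + 3·0 + 3·0 = 0
  col t3: 1·3 + 1·0 + 3·1 + 3·-2 = 0

y = (A:1, B:1, C:3, D:3)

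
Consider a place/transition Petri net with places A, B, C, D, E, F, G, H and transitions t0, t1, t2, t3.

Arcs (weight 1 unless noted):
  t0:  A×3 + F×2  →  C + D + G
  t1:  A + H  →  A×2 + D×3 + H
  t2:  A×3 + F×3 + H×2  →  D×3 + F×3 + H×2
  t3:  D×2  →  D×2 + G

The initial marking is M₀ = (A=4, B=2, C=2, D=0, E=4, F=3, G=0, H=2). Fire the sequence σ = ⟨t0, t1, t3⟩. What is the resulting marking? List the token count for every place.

step 1: fire t0:  (A=4, B=2, C=2, D=0, E=4, F=3, G=0, H=2) → (A=1, B=2, C=3, D=1, E=4, F=1, G=1, H=2)
step 2: fire t1:  (A=1, B=2, C=3, D=1, E=4, F=1, G=1, H=2) → (A=2, B=2, C=3, D=4, E=4, F=1, G=1, H=2)
step 3: fire t3:  (A=2, B=2, C=3, D=4, E=4, F=1, G=1, H=2) → (A=2, B=2, C=3, D=4, E=4, F=1, G=2, H=2)

(A=2, B=2, C=3, D=4, E=4, F=1, G=2, H=2)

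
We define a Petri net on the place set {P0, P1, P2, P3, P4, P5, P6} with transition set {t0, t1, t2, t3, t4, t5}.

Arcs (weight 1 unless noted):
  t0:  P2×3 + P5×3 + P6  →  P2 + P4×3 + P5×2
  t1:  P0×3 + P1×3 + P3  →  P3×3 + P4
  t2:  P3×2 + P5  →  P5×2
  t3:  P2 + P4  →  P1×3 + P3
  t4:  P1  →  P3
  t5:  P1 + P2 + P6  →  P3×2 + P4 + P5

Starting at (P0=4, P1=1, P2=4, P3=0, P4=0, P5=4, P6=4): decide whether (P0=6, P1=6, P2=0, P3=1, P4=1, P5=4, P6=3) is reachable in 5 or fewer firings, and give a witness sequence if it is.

NO — not reachable within 5 firings

depth 0: 1 marking
depth 1: 4 markings reached so far
depth 2: 9 markings reached so far
depth 3: 18 markings reached so far
depth 4: 36 markings reached so far
depth 5: 60 markings reached so far
target is not among the 60 markings reachable within 5 steps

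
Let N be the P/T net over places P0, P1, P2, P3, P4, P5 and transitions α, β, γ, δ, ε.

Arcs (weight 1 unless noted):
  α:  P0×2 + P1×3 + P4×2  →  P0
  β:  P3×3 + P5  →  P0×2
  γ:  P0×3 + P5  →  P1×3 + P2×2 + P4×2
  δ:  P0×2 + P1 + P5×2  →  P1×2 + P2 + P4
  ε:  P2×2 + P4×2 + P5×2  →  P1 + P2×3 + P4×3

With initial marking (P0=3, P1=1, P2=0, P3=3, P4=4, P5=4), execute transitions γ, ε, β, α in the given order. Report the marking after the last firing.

(P0=1, P1=2, P2=3, P3=0, P4=5, P5=0)

step 1: fire γ:  (P0=3, P1=1, P2=0, P3=3, P4=4, P5=4) → (P0=0, P1=4, P2=2, P3=3, P4=6, P5=3)
step 2: fire ε:  (P0=0, P1=4, P2=2, P3=3, P4=6, P5=3) → (P0=0, P1=5, P2=3, P3=3, P4=7, P5=1)
step 3: fire β:  (P0=0, P1=5, P2=3, P3=3, P4=7, P5=1) → (P0=2, P1=5, P2=3, P3=0, P4=7, P5=0)
step 4: fire α:  (P0=2, P1=5, P2=3, P3=0, P4=7, P5=0) → (P0=1, P1=2, P2=3, P3=0, P4=5, P5=0)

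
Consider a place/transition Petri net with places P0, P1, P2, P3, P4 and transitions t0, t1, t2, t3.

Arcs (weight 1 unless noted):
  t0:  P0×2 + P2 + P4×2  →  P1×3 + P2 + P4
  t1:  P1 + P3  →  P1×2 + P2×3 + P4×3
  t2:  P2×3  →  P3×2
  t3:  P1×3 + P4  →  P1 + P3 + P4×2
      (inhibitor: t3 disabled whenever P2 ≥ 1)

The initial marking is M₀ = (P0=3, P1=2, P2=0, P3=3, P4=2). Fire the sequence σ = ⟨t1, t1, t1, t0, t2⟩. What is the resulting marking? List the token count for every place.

step 1: fire t1:  (P0=3, P1=2, P2=0, P3=3, P4=2) → (P0=3, P1=3, P2=3, P3=2, P4=5)
step 2: fire t1:  (P0=3, P1=3, P2=3, P3=2, P4=5) → (P0=3, P1=4, P2=6, P3=1, P4=8)
step 3: fire t1:  (P0=3, P1=4, P2=6, P3=1, P4=8) → (P0=3, P1=5, P2=9, P3=0, P4=11)
step 4: fire t0:  (P0=3, P1=5, P2=9, P3=0, P4=11) → (P0=1, P1=8, P2=9, P3=0, P4=10)
step 5: fire t2:  (P0=1, P1=8, P2=9, P3=0, P4=10) → (P0=1, P1=8, P2=6, P3=2, P4=10)

(P0=1, P1=8, P2=6, P3=2, P4=10)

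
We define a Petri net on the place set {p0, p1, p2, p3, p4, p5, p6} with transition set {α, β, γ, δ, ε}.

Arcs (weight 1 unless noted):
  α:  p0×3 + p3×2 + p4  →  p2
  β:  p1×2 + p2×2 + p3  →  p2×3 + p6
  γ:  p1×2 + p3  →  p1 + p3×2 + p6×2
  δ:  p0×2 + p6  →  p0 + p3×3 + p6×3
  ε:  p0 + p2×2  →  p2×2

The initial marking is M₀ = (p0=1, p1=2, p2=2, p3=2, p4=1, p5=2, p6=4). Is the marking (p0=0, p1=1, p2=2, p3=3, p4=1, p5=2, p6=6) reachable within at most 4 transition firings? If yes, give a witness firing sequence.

YES — reachable via ⟨γ, ε⟩ (2 firings)

step 1: fire γ:  (p0=1, p1=2, p2=2, p3=2, p4=1, p5=2, p6=4) → (p0=1, p1=1, p2=2, p3=3, p4=1, p5=2, p6=6)
step 2: fire ε:  (p0=1, p1=1, p2=2, p3=3, p4=1, p5=2, p6=6) → (p0=0, p1=1, p2=2, p3=3, p4=1, p5=2, p6=6)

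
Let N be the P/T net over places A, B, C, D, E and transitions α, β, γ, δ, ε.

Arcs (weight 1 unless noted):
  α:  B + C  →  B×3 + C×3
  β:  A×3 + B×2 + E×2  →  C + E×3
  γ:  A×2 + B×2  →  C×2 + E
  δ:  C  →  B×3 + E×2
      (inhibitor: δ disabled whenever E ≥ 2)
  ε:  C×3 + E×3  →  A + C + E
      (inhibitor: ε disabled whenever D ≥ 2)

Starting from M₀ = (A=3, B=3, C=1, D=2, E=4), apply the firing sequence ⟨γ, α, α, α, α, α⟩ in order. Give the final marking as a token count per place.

(A=1, B=11, C=13, D=2, E=5)

step 1: fire γ:  (A=3, B=3, C=1, D=2, E=4) → (A=1, B=1, C=3, D=2, E=5)
step 2: fire α:  (A=1, B=1, C=3, D=2, E=5) → (A=1, B=3, C=5, D=2, E=5)
step 3: fire α:  (A=1, B=3, C=5, D=2, E=5) → (A=1, B=5, C=7, D=2, E=5)
step 4: fire α:  (A=1, B=5, C=7, D=2, E=5) → (A=1, B=7, C=9, D=2, E=5)
step 5: fire α:  (A=1, B=7, C=9, D=2, E=5) → (A=1, B=9, C=11, D=2, E=5)
step 6: fire α:  (A=1, B=9, C=11, D=2, E=5) → (A=1, B=11, C=13, D=2, E=5)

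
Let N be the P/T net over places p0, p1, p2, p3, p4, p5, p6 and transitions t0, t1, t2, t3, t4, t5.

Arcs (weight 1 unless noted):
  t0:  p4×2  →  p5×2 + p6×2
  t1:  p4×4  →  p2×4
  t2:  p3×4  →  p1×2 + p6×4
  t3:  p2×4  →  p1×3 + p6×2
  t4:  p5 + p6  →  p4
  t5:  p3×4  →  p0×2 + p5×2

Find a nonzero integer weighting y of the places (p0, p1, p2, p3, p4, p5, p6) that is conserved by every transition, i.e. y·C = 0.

y = (p0:1, p1:4, p2:3, p3:2, p4:3, p5:3, p6:0)

Incidence matrix C (rows=places, cols=transitions):
       t0   t1   t2   t3   t4   t5
   p0   0    0    0    0    0    2
   p1   0    0    2    3    0    0
   p2   0    4    0   -4    0    0
   p3   0    0   -4    0    0   -4
   p4  -2   -4    0    0    1    0
   p5   2    0    0    0   -1    2
   p6   2    0    4    2   -1    0

Candidate y = [1, 4, 3, 2, 3, 3, 0]; check y·C column-wise:
  col t0: 1·0 + 4·0 + 3·0 + 2·0 + 3·-2 + 3·2 + 0·2 = 0
  col t1: 1·0 + 4·0 + 3·4 + 2·0 + 3·-4 + 3·0 = 0
  col t2: 1·0 + 4·2 + 3·0 + 2·-4 + 3·0 + 3·0 + 0·4 = 0
  col t3: 1·0 + 4·3 + 3·-4 + 2·0 + 3·0 + 3·0 + 0·2 = 0
  col t4: 1·0 + 4·0 + 3·0 + 2·0 + 3·1 + 3·-1 + 0·-1 = 0
  col t5: 1·2 + 4·0 + 3·0 + 2·-4 + 3·0 + 3·2 = 0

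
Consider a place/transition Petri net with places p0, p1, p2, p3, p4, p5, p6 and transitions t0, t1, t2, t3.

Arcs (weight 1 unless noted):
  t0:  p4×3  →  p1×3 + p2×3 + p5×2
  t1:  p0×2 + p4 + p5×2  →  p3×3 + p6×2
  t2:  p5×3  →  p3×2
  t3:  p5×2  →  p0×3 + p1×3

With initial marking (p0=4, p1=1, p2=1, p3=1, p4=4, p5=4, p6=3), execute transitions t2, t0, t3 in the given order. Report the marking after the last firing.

(p0=7, p1=7, p2=4, p3=3, p4=1, p5=1, p6=3)

step 1: fire t2:  (p0=4, p1=1, p2=1, p3=1, p4=4, p5=4, p6=3) → (p0=4, p1=1, p2=1, p3=3, p4=4, p5=1, p6=3)
step 2: fire t0:  (p0=4, p1=1, p2=1, p3=3, p4=4, p5=1, p6=3) → (p0=4, p1=4, p2=4, p3=3, p4=1, p5=3, p6=3)
step 3: fire t3:  (p0=4, p1=4, p2=4, p3=3, p4=1, p5=3, p6=3) → (p0=7, p1=7, p2=4, p3=3, p4=1, p5=1, p6=3)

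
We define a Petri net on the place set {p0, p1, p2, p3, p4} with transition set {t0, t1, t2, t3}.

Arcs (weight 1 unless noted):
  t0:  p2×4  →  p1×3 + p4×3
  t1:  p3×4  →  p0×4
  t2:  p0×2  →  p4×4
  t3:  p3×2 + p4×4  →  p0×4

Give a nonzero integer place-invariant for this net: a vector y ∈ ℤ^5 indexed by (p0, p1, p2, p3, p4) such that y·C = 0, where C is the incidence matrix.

y = (p0:0, p1:4, p2:3, p3:0, p4:0)

Incidence matrix C (rows=places, cols=transitions):
       t0   t1   t2   t3
   p0   0    4   -2    4
   p1   3    0    0    0
   p2  -4    0    0    0
   p3   0   -4    0   -2
   p4   3    0    4   -4

Candidate y = [0, 4, 3, 0, 0]; check y·C column-wise:
  col t0: 4·3 + 3·-4 + 0·3 = 0
  col t1: 0·4 + 4·0 + 3·0 + 0·-4 = 0
  col t2: 0·-2 + 4·0 + 3·0 + 0·4 = 0
  col t3: 0·4 + 4·0 + 3·0 + 0·-2 + 0·-4 = 0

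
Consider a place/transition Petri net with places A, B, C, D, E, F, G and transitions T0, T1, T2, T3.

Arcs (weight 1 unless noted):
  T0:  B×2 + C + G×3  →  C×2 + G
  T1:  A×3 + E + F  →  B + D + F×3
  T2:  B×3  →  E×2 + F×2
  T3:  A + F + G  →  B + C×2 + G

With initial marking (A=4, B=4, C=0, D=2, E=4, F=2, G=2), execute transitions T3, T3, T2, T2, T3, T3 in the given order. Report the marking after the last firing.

step 1: fire T3:  (A=4, B=4, C=0, D=2, E=4, F=2, G=2) → (A=3, B=5, C=2, D=2, E=4, F=1, G=2)
step 2: fire T3:  (A=3, B=5, C=2, D=2, E=4, F=1, G=2) → (A=2, B=6, C=4, D=2, E=4, F=0, G=2)
step 3: fire T2:  (A=2, B=6, C=4, D=2, E=4, F=0, G=2) → (A=2, B=3, C=4, D=2, E=6, F=2, G=2)
step 4: fire T2:  (A=2, B=3, C=4, D=2, E=6, F=2, G=2) → (A=2, B=0, C=4, D=2, E=8, F=4, G=2)
step 5: fire T3:  (A=2, B=0, C=4, D=2, E=8, F=4, G=2) → (A=1, B=1, C=6, D=2, E=8, F=3, G=2)
step 6: fire T3:  (A=1, B=1, C=6, D=2, E=8, F=3, G=2) → (A=0, B=2, C=8, D=2, E=8, F=2, G=2)

(A=0, B=2, C=8, D=2, E=8, F=2, G=2)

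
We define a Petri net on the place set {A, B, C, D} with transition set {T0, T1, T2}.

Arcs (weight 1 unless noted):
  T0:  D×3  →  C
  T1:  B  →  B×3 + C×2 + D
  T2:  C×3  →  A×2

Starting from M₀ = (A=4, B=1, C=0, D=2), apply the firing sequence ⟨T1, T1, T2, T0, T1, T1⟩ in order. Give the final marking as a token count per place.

step 1: fire T1:  (A=4, B=1, C=0, D=2) → (A=4, B=3, C=2, D=3)
step 2: fire T1:  (A=4, B=3, C=2, D=3) → (A=4, B=5, C=4, D=4)
step 3: fire T2:  (A=4, B=5, C=4, D=4) → (A=6, B=5, C=1, D=4)
step 4: fire T0:  (A=6, B=5, C=1, D=4) → (A=6, B=5, C=2, D=1)
step 5: fire T1:  (A=6, B=5, C=2, D=1) → (A=6, B=7, C=4, D=2)
step 6: fire T1:  (A=6, B=7, C=4, D=2) → (A=6, B=9, C=6, D=3)

(A=6, B=9, C=6, D=3)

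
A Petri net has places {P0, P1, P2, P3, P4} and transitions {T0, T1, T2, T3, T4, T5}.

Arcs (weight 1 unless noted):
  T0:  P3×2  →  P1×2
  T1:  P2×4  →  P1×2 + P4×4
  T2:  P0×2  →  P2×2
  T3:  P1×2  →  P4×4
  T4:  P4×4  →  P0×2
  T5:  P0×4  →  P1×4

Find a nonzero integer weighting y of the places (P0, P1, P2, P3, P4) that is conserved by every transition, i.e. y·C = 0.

y = (P0:2, P1:2, P2:2, P3:2, P4:1)

Incidence matrix C (rows=places, cols=transitions):
       T0   T1   T2   T3   T4   T5
   P0   0    0   -2    0    2   -4
   P1   2    2    0   -2    0    4
   P2   0   -4    2    0    0    0
   P3  -2    0    0    0    0    0
   P4   0    4    0    4   -4    0

Candidate y = [2, 2, 2, 2, 1]; check y·C column-wise:
  col T0: 2·0 + 2·2 + 2·0 + 2·-2 + 1·0 = 0
  col T1: 2·0 + 2·2 + 2·-4 + 2·0 + 1·4 = 0
  col T2: 2·-2 + 2·0 + 2·2 + 2·0 + 1·0 = 0
  col T3: 2·0 + 2·-2 + 2·0 + 2·0 + 1·4 = 0
  col T4: 2·2 + 2·0 + 2·0 + 2·0 + 1·-4 = 0
  col T5: 2·-4 + 2·4 + 2·0 + 2·0 + 1·0 = 0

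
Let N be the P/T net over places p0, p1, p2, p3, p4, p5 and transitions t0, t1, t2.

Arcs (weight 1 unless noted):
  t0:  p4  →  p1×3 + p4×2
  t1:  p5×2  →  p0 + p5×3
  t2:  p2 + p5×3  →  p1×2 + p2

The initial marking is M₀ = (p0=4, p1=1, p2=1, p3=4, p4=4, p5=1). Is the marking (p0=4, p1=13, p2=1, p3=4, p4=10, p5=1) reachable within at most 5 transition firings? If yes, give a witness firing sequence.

depth 0: 1 marking
depth 1: 2 markings reached so far
depth 2: 3 markings reached so far
depth 3: 4 markings reached so far
depth 4: 5 markings reached so far
depth 5: 6 markings reached so far
target is not among the 6 markings reachable within 5 steps

NO — not reachable within 5 firings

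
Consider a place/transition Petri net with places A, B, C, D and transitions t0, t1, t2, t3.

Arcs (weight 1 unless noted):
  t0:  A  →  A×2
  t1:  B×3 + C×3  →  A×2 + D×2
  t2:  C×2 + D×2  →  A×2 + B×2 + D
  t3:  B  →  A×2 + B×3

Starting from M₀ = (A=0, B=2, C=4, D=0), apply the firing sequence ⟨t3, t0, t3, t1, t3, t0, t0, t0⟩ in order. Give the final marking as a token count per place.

(A=12, B=5, C=1, D=2)

step 1: fire t3:  (A=0, B=2, C=4, D=0) → (A=2, B=4, C=4, D=0)
step 2: fire t0:  (A=2, B=4, C=4, D=0) → (A=3, B=4, C=4, D=0)
step 3: fire t3:  (A=3, B=4, C=4, D=0) → (A=5, B=6, C=4, D=0)
step 4: fire t1:  (A=5, B=6, C=4, D=0) → (A=7, B=3, C=1, D=2)
step 5: fire t3:  (A=7, B=3, C=1, D=2) → (A=9, B=5, C=1, D=2)
step 6: fire t0:  (A=9, B=5, C=1, D=2) → (A=10, B=5, C=1, D=2)
step 7: fire t0:  (A=10, B=5, C=1, D=2) → (A=11, B=5, C=1, D=2)
step 8: fire t0:  (A=11, B=5, C=1, D=2) → (A=12, B=5, C=1, D=2)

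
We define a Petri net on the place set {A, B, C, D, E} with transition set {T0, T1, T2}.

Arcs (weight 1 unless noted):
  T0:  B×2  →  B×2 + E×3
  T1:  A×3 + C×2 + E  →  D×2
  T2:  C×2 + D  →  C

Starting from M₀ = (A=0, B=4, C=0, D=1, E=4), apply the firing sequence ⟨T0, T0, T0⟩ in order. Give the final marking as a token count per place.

step 1: fire T0:  (A=0, B=4, C=0, D=1, E=4) → (A=0, B=4, C=0, D=1, E=7)
step 2: fire T0:  (A=0, B=4, C=0, D=1, E=7) → (A=0, B=4, C=0, D=1, E=10)
step 3: fire T0:  (A=0, B=4, C=0, D=1, E=10) → (A=0, B=4, C=0, D=1, E=13)

(A=0, B=4, C=0, D=1, E=13)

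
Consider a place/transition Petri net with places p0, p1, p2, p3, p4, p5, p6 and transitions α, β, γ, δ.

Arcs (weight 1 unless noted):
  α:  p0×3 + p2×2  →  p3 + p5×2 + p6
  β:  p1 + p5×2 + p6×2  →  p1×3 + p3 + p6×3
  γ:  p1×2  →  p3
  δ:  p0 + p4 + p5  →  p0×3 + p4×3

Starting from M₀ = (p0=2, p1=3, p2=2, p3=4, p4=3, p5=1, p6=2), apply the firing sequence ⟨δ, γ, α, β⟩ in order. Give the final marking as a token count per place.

(p0=1, p1=3, p2=0, p3=7, p4=5, p5=0, p6=4)

step 1: fire δ:  (p0=2, p1=3, p2=2, p3=4, p4=3, p5=1, p6=2) → (p0=4, p1=3, p2=2, p3=4, p4=5, p5=0, p6=2)
step 2: fire γ:  (p0=4, p1=3, p2=2, p3=4, p4=5, p5=0, p6=2) → (p0=4, p1=1, p2=2, p3=5, p4=5, p5=0, p6=2)
step 3: fire α:  (p0=4, p1=1, p2=2, p3=5, p4=5, p5=0, p6=2) → (p0=1, p1=1, p2=0, p3=6, p4=5, p5=2, p6=3)
step 4: fire β:  (p0=1, p1=1, p2=0, p3=6, p4=5, p5=2, p6=3) → (p0=1, p1=3, p2=0, p3=7, p4=5, p5=0, p6=4)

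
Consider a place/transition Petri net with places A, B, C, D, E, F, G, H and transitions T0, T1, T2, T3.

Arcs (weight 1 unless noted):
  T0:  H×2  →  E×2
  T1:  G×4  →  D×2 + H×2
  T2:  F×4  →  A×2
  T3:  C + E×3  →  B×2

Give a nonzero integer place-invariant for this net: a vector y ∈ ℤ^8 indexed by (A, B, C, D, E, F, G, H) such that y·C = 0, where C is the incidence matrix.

y = (A:0, B:1, C:2, D:0, E:0, F:0, G:0, H:0)

Incidence matrix C (rows=places, cols=transitions):
       T0   T1   T2   T3
    A   0    0    2    0
    B   0    0    0    2
    C   0    0    0   -1
    D   0    2    0    0
    E   2    0    0   -3
    F   0    0   -4    0
    G   0   -4    0    0
    H  -2    2    0    0

Candidate y = [0, 1, 2, 0, 0, 0, 0, 0]; check y·C column-wise:
  col T0: 1·0 + 2·0 + 0·2 + 0·-2 = 0
  col T1: 1·0 + 2·0 + 0·2 + 0·-4 + 0·2 = 0
  col T2: 0·2 + 1·0 + 2·0 + 0·-4 = 0
  col T3: 1·2 + 2·-1 + 0·-3 = 0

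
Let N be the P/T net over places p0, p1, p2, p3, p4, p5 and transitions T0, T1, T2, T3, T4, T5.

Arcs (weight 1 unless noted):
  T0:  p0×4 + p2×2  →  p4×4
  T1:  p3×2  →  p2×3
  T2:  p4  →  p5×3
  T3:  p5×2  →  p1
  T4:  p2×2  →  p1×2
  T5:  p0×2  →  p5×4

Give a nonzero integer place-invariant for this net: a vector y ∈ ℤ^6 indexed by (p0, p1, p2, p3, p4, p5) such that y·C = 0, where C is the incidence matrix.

y = (p0:2, p1:2, p2:2, p3:3, p4:3, p5:1)

Incidence matrix C (rows=places, cols=transitions):
       T0   T1   T2   T3   T4   T5
   p0  -4    0    0    0    0   -2
   p1   0    0    0    1    2    0
   p2  -2    3    0    0   -2    0
   p3   0   -2    0    0    0    0
   p4   4    0   -1    0    0    0
   p5   0    0    3   -2    0    4

Candidate y = [2, 2, 2, 3, 3, 1]; check y·C column-wise:
  col T0: 2·-4 + 2·0 + 2·-2 + 3·0 + 3·4 + 1·0 = 0
  col T1: 2·0 + 2·0 + 2·3 + 3·-2 + 3·0 + 1·0 = 0
  col T2: 2·0 + 2·0 + 2·0 + 3·0 + 3·-1 + 1·3 = 0
  col T3: 2·0 + 2·1 + 2·0 + 3·0 + 3·0 + 1·-2 = 0
  col T4: 2·0 + 2·2 + 2·-2 + 3·0 + 3·0 + 1·0 = 0
  col T5: 2·-2 + 2·0 + 2·0 + 3·0 + 3·0 + 1·4 = 0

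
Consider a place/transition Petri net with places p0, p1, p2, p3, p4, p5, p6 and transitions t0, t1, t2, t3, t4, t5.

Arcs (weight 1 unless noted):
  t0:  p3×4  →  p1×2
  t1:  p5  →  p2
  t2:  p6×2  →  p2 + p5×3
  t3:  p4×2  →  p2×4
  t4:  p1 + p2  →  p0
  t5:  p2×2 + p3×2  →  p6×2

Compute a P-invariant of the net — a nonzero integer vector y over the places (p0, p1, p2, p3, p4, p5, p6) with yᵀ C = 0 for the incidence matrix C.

y = (p0:3, p1:2, p2:1, p3:1, p4:2, p5:1, p6:2)

Incidence matrix C (rows=places, cols=transitions):
       t0   t1   t2   t3   t4   t5
   p0   0    0    0    0    1    0
   p1   2    0    0    0   -1    0
   p2   0    1    1    4   -1   -2
   p3  -4    0    0    0    0   -2
   p4   0    0    0   -2    0    0
   p5   0   -1    3    0    0    0
   p6   0    0   -2    0    0    2

Candidate y = [3, 2, 1, 1, 2, 1, 2]; check y·C column-wise:
  col t0: 3·0 + 2·2 + 1·0 + 1·-4 + 2·0 + 1·0 + 2·0 = 0
  col t1: 3·0 + 2·0 + 1·1 + 1·0 + 2·0 + 1·-1 + 2·0 = 0
  col t2: 3·0 + 2·0 + 1·1 + 1·0 + 2·0 + 1·3 + 2·-2 = 0
  col t3: 3·0 + 2·0 + 1·4 + 1·0 + 2·-2 + 1·0 + 2·0 = 0
  col t4: 3·1 + 2·-1 + 1·-1 + 1·0 + 2·0 + 1·0 + 2·0 = 0
  col t5: 3·0 + 2·0 + 1·-2 + 1·-2 + 2·0 + 1·0 + 2·2 = 0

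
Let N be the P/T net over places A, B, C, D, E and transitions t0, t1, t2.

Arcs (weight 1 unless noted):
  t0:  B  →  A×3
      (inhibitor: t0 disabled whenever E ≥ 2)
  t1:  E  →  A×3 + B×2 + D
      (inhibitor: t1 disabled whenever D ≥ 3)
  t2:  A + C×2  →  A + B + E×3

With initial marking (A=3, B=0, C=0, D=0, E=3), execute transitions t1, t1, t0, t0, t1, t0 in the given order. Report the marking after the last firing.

(A=21, B=3, C=0, D=3, E=0)

step 1: fire t1:  (A=3, B=0, C=0, D=0, E=3) → (A=6, B=2, C=0, D=1, E=2)
step 2: fire t1:  (A=6, B=2, C=0, D=1, E=2) → (A=9, B=4, C=0, D=2, E=1)
step 3: fire t0:  (A=9, B=4, C=0, D=2, E=1) → (A=12, B=3, C=0, D=2, E=1)
step 4: fire t0:  (A=12, B=3, C=0, D=2, E=1) → (A=15, B=2, C=0, D=2, E=1)
step 5: fire t1:  (A=15, B=2, C=0, D=2, E=1) → (A=18, B=4, C=0, D=3, E=0)
step 6: fire t0:  (A=18, B=4, C=0, D=3, E=0) → (A=21, B=3, C=0, D=3, E=0)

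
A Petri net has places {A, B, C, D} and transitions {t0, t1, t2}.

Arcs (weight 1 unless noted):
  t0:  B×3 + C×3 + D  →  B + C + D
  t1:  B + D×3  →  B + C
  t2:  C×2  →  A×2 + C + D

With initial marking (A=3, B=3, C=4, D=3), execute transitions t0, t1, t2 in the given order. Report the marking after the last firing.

step 1: fire t0:  (A=3, B=3, C=4, D=3) → (A=3, B=1, C=2, D=3)
step 2: fire t1:  (A=3, B=1, C=2, D=3) → (A=3, B=1, C=3, D=0)
step 3: fire t2:  (A=3, B=1, C=3, D=0) → (A=5, B=1, C=2, D=1)

(A=5, B=1, C=2, D=1)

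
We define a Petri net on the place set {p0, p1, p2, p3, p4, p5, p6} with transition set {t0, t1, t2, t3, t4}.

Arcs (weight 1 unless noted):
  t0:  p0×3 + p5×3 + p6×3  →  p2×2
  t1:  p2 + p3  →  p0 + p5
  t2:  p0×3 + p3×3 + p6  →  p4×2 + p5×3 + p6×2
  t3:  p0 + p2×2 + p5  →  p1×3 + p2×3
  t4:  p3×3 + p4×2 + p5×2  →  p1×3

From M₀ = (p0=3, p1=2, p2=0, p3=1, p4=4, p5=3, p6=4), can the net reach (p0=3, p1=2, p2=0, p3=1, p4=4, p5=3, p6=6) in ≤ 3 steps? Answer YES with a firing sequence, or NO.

depth 0: 1 marking
depth 1: 2 markings reached so far
depth 2: 3 markings reached so far
depth 3: 3 markings reached so far
(frontier empty at depth 3; search complete)
target is not among the 3 markings reachable within 3 steps

NO — not reachable within 3 firings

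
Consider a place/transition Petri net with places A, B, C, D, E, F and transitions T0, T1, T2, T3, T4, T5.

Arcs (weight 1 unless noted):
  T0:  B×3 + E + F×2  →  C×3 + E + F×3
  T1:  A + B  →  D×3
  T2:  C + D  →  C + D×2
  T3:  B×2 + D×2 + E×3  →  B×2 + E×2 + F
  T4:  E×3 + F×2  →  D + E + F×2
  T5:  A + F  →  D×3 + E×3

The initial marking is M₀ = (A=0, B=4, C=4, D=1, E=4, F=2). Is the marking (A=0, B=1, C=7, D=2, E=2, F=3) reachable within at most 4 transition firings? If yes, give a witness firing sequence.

YES — reachable via ⟨T0, T4⟩ (2 firings)

step 1: fire T0:  (A=0, B=4, C=4, D=1, E=4, F=2) → (A=0, B=1, C=7, D=1, E=4, F=3)
step 2: fire T4:  (A=0, B=1, C=7, D=1, E=4, F=3) → (A=0, B=1, C=7, D=2, E=2, F=3)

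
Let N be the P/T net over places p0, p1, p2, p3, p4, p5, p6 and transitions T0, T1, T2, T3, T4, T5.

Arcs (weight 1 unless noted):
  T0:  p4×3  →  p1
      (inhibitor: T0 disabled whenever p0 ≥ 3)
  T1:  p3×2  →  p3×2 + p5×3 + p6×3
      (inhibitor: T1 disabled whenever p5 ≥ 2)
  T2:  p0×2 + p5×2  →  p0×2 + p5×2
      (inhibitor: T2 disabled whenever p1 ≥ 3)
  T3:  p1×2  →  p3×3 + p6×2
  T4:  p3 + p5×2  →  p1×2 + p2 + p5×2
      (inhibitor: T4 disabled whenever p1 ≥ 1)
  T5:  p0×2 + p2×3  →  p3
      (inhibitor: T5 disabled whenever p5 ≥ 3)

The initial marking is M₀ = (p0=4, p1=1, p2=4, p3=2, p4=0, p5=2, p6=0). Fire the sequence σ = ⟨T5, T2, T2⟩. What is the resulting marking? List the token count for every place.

(p0=2, p1=1, p2=1, p3=3, p4=0, p5=2, p6=0)

step 1: fire T5:  (p0=4, p1=1, p2=4, p3=2, p4=0, p5=2, p6=0) → (p0=2, p1=1, p2=1, p3=3, p4=0, p5=2, p6=0)
step 2: fire T2:  (p0=2, p1=1, p2=1, p3=3, p4=0, p5=2, p6=0) → (p0=2, p1=1, p2=1, p3=3, p4=0, p5=2, p6=0)
step 3: fire T2:  (p0=2, p1=1, p2=1, p3=3, p4=0, p5=2, p6=0) → (p0=2, p1=1, p2=1, p3=3, p4=0, p5=2, p6=0)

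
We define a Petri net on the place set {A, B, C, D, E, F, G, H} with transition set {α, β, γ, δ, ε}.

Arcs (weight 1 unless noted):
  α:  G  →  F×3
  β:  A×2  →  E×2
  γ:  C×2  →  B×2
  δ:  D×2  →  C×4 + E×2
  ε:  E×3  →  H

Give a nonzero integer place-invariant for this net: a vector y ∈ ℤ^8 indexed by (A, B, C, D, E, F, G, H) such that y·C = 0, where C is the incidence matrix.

Incidence matrix C (rows=places, cols=transitions):
        α    β    γ    δ    ε
    A   0   -2    0    0    0
    B   0    0    2    0    0
    C   0    0   -2    4    0
    D   0    0    0   -2    0
    E   0    2    0    2   -3
    F   3    0    0    0    0
    G  -1    0    0    0    0
    H   0    0    0    0    1

Candidate y = [0, 1, 1, 2, 0, 0, 0, 0]; check y·C column-wise:
  col α: 1·0 + 1·0 + 2·0 + 0·3 + 0·-1 = 0
  col β: 0·-2 + 1·0 + 1·0 + 2·0 + 0·2 = 0
  col γ: 1·2 + 1·-2 + 2·0 = 0
  col δ: 1·0 + 1·4 + 2·-2 + 0·2 = 0
  col ε: 1·0 + 1·0 + 2·0 + 0·-3 + 0·1 = 0

y = (A:0, B:1, C:1, D:2, E:0, F:0, G:0, H:0)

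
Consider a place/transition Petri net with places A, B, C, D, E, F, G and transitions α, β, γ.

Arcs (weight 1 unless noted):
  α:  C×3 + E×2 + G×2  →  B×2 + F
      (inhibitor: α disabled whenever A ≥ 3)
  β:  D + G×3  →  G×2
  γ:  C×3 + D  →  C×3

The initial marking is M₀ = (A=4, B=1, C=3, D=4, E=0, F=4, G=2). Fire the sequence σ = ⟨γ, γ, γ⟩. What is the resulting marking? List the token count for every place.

(A=4, B=1, C=3, D=1, E=0, F=4, G=2)

step 1: fire γ:  (A=4, B=1, C=3, D=4, E=0, F=4, G=2) → (A=4, B=1, C=3, D=3, E=0, F=4, G=2)
step 2: fire γ:  (A=4, B=1, C=3, D=3, E=0, F=4, G=2) → (A=4, B=1, C=3, D=2, E=0, F=4, G=2)
step 3: fire γ:  (A=4, B=1, C=3, D=2, E=0, F=4, G=2) → (A=4, B=1, C=3, D=1, E=0, F=4, G=2)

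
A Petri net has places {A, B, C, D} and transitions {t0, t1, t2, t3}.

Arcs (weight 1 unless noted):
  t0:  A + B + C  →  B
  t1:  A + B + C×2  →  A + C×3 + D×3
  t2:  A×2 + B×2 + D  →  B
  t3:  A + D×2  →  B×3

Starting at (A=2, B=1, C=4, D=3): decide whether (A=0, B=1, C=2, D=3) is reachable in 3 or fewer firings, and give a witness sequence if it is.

YES — reachable via ⟨t0, t0⟩ (2 firings)

step 1: fire t0:  (A=2, B=1, C=4, D=3) → (A=1, B=1, C=3, D=3)
step 2: fire t0:  (A=1, B=1, C=3, D=3) → (A=0, B=1, C=2, D=3)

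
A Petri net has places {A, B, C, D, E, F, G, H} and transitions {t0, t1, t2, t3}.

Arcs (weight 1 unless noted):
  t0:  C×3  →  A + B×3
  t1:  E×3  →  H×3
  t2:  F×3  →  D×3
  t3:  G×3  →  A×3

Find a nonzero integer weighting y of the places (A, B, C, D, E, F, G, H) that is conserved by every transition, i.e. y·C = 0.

Incidence matrix C (rows=places, cols=transitions):
       t0   t1   t2   t3
    A   1    0    0    3
    B   3    0    0    0
    C  -3    0    0    0
    D   0    0    3    0
    E   0   -3    0    0
    F   0    0   -3    0
    G   0    0    0   -3
    H   0    3    0    0

Candidate y = [0, 1, 1, 0, 0, 0, 0, 0]; check y·C column-wise:
  col t0: 0·1 + 1·3 + 1·-3 = 0
  col t1: 1·0 + 1·0 + 0·-3 + 0·3 = 0
  col t2: 1·0 + 1·0 + 0·3 + 0·-3 = 0
  col t3: 0·3 + 1·0 + 1·0 + 0·-3 = 0

y = (A:0, B:1, C:1, D:0, E:0, F:0, G:0, H:0)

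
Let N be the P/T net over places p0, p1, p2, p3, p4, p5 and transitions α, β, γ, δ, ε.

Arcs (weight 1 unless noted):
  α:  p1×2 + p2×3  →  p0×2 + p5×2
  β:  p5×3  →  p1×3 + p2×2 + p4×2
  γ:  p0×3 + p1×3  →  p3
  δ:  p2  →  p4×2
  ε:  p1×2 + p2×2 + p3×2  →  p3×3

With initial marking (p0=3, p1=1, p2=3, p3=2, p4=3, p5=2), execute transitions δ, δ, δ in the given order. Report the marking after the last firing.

step 1: fire δ:  (p0=3, p1=1, p2=3, p3=2, p4=3, p5=2) → (p0=3, p1=1, p2=2, p3=2, p4=5, p5=2)
step 2: fire δ:  (p0=3, p1=1, p2=2, p3=2, p4=5, p5=2) → (p0=3, p1=1, p2=1, p3=2, p4=7, p5=2)
step 3: fire δ:  (p0=3, p1=1, p2=1, p3=2, p4=7, p5=2) → (p0=3, p1=1, p2=0, p3=2, p4=9, p5=2)

(p0=3, p1=1, p2=0, p3=2, p4=9, p5=2)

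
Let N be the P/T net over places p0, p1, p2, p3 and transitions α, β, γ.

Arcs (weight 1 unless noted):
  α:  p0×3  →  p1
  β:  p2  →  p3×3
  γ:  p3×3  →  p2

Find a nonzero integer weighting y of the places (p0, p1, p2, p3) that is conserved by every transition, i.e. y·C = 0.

y = (p0:1, p1:3, p2:0, p3:0)

Incidence matrix C (rows=places, cols=transitions):
        α    β    γ
   p0  -3    0    0
   p1   1    0    0
   p2   0   -1    1
   p3   0    3   -3

Candidate y = [1, 3, 0, 0]; check y·C column-wise:
  col α: 1·-3 + 3·1 = 0
  col β: 1·0 + 3·0 + 0·-1 + 0·3 = 0
  col γ: 1·0 + 3·0 + 0·1 + 0·-3 = 0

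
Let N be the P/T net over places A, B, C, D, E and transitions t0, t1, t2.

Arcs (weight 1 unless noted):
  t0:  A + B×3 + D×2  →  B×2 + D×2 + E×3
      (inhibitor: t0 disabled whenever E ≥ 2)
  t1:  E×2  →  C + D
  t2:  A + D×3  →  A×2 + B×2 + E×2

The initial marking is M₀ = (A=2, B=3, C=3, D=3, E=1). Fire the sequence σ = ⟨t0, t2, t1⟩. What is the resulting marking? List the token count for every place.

(A=2, B=4, C=4, D=1, E=4)

step 1: fire t0:  (A=2, B=3, C=3, D=3, E=1) → (A=1, B=2, C=3, D=3, E=4)
step 2: fire t2:  (A=1, B=2, C=3, D=3, E=4) → (A=2, B=4, C=3, D=0, E=6)
step 3: fire t1:  (A=2, B=4, C=3, D=0, E=6) → (A=2, B=4, C=4, D=1, E=4)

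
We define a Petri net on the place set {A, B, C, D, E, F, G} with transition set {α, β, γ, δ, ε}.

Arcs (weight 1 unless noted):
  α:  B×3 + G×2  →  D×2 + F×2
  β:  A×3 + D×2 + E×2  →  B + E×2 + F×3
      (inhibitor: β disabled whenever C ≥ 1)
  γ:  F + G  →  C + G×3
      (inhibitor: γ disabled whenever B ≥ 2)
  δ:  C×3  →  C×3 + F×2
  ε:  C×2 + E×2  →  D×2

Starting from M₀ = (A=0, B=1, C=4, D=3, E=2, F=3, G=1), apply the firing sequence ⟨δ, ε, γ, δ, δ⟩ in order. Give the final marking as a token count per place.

step 1: fire δ:  (A=0, B=1, C=4, D=3, E=2, F=3, G=1) → (A=0, B=1, C=4, D=3, E=2, F=5, G=1)
step 2: fire ε:  (A=0, B=1, C=4, D=3, E=2, F=5, G=1) → (A=0, B=1, C=2, D=5, E=0, F=5, G=1)
step 3: fire γ:  (A=0, B=1, C=2, D=5, E=0, F=5, G=1) → (A=0, B=1, C=3, D=5, E=0, F=4, G=3)
step 4: fire δ:  (A=0, B=1, C=3, D=5, E=0, F=4, G=3) → (A=0, B=1, C=3, D=5, E=0, F=6, G=3)
step 5: fire δ:  (A=0, B=1, C=3, D=5, E=0, F=6, G=3) → (A=0, B=1, C=3, D=5, E=0, F=8, G=3)

(A=0, B=1, C=3, D=5, E=0, F=8, G=3)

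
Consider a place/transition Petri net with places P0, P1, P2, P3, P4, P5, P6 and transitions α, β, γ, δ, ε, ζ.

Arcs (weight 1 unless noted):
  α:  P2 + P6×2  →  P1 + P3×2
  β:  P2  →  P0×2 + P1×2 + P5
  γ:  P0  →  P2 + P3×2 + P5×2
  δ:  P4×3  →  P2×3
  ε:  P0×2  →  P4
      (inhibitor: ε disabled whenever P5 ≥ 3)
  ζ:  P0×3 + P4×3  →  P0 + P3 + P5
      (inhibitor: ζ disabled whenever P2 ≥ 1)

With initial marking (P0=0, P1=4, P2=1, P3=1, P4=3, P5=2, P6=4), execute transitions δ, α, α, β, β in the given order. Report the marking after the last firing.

step 1: fire δ:  (P0=0, P1=4, P2=1, P3=1, P4=3, P5=2, P6=4) → (P0=0, P1=4, P2=4, P3=1, P4=0, P5=2, P6=4)
step 2: fire α:  (P0=0, P1=4, P2=4, P3=1, P4=0, P5=2, P6=4) → (P0=0, P1=5, P2=3, P3=3, P4=0, P5=2, P6=2)
step 3: fire α:  (P0=0, P1=5, P2=3, P3=3, P4=0, P5=2, P6=2) → (P0=0, P1=6, P2=2, P3=5, P4=0, P5=2, P6=0)
step 4: fire β:  (P0=0, P1=6, P2=2, P3=5, P4=0, P5=2, P6=0) → (P0=2, P1=8, P2=1, P3=5, P4=0, P5=3, P6=0)
step 5: fire β:  (P0=2, P1=8, P2=1, P3=5, P4=0, P5=3, P6=0) → (P0=4, P1=10, P2=0, P3=5, P4=0, P5=4, P6=0)

(P0=4, P1=10, P2=0, P3=5, P4=0, P5=4, P6=0)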